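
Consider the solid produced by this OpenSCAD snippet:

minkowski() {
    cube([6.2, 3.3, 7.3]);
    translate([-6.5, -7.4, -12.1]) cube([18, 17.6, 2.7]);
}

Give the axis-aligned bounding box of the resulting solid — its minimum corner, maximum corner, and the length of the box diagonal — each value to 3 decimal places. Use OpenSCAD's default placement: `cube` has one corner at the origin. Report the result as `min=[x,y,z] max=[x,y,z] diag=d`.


A = translate([-6.5, -7.4, -12.1]) cube([18, 17.6, 2.7]) → bbox [-6.5,-7.4,-12.1] .. [11.5,10.2,-9.4]
B = cube([6.2, 3.3, 7.3]) → bbox [0,0,0] .. [6.2,3.3,7.3]
lo = A.lo+B.lo = [-6.5+0, -7.4+0, -12.1+0] = [-6.500,-7.400,-12.100]
hi = A.hi+B.hi = [11.5+6.2, 10.2+3.3, -9.4+7.3] = [17.700,13.500,-2.100]
diag = √(24.2²+20.9²+10²) = √1122.45 = 33.503

min=[-6.500,-7.400,-12.100] max=[17.700,13.500,-2.100] diag=33.503


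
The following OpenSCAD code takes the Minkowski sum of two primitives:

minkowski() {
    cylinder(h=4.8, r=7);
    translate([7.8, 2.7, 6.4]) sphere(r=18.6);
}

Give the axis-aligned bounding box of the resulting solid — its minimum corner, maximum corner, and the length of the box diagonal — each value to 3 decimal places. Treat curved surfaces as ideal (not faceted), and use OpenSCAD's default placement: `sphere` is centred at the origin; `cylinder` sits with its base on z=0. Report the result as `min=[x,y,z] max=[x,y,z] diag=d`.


A = translate([7.8, 2.7, 6.4]) sphere(r=18.6) → bbox [-10.8,-15.9,-12.2] .. [26.4,21.3,25]
B = cylinder(h=4.8, r=7) → bbox [-7,-7,0] .. [7,7,4.8]
lo = A.lo+B.lo = [-10.8-7, -15.9-7, -12.2+0] = [-17.800,-22.900,-12.200]
hi = A.hi+B.hi = [26.4+7, 21.3+7, 25+4.8] = [33.400,28.300,29.800]
diag = √(51.2²+51.2²+42²) = √7006.88 = 83.707

min=[-17.800,-22.900,-12.200] max=[33.400,28.300,29.800] diag=83.707


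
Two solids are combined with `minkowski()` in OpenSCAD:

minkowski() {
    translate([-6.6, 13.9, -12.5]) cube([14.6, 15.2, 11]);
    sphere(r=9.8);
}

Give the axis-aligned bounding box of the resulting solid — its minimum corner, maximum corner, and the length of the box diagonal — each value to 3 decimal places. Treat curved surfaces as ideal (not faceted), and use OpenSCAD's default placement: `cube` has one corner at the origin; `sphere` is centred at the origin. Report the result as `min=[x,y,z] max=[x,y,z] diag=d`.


min=[-16.400,4.100,-22.300] max=[17.800,38.900,8.300] diag=57.594

A = translate([-6.6, 13.9, -12.5]) cube([14.6, 15.2, 11]) → bbox [-6.6,13.9,-12.5] .. [8,29.1,-1.5]
B = sphere(r=9.8) → bbox [-9.8,-9.8,-9.8] .. [9.8,9.8,9.8]
lo = A.lo+B.lo = [-6.6-9.8, 13.9-9.8, -12.5-9.8] = [-16.400,4.100,-22.300]
hi = A.hi+B.hi = [8+9.8, 29.1+9.8, -1.5+9.8] = [17.800,38.900,8.300]
diag = √(34.2²+34.8²+30.6²) = √3317.04 = 57.594


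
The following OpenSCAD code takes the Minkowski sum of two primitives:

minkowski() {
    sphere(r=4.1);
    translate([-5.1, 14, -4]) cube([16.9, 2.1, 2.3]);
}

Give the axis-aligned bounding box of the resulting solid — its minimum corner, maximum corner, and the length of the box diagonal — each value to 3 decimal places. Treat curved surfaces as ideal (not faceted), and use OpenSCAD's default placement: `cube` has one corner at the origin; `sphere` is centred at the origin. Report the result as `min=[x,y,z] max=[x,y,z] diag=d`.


A = translate([-5.1, 14, -4]) cube([16.9, 2.1, 2.3]) → bbox [-5.1,14,-4] .. [11.8,16.1,-1.7]
B = sphere(r=4.1) → bbox [-4.1,-4.1,-4.1] .. [4.1,4.1,4.1]
lo = A.lo+B.lo = [-5.1-4.1, 14-4.1, -4-4.1] = [-9.200,9.900,-8.100]
hi = A.hi+B.hi = [11.8+4.1, 16.1+4.1, -1.7+4.1] = [15.900,20.200,2.400]
diag = √(25.1²+10.3²+10.5²) = √846.35 = 29.092

min=[-9.200,9.900,-8.100] max=[15.900,20.200,2.400] diag=29.092


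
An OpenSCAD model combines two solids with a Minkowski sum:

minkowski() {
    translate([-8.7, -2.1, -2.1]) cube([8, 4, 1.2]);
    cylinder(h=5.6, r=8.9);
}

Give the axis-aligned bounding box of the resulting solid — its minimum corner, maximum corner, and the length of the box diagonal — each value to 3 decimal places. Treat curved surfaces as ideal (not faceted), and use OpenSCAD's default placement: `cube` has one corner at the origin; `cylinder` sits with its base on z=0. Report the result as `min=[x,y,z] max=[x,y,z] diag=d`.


min=[-17.600,-11.000,-2.100] max=[8.200,10.800,4.700] diag=34.455

A = translate([-8.7, -2.1, -2.1]) cube([8, 4, 1.2]) → bbox [-8.7,-2.1,-2.1] .. [-0.7,1.9,-0.9]
B = cylinder(h=5.6, r=8.9) → bbox [-8.9,-8.9,0] .. [8.9,8.9,5.6]
lo = A.lo+B.lo = [-8.7-8.9, -2.1-8.9, -2.1+0] = [-17.600,-11.000,-2.100]
hi = A.hi+B.hi = [-0.7+8.9, 1.9+8.9, -0.9+5.6] = [8.200,10.800,4.700]
diag = √(25.8²+21.8²+6.8²) = √1187.12 = 34.455


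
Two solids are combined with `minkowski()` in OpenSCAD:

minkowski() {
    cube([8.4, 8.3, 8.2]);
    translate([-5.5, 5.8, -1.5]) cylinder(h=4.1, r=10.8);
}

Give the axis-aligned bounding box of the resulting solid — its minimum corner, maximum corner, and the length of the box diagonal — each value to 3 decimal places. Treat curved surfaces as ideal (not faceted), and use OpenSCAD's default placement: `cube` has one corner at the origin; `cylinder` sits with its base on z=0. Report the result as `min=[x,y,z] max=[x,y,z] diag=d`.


min=[-16.300,-5.000,-1.500] max=[13.700,24.900,10.800] diag=44.106

A = translate([-5.5, 5.8, -1.5]) cylinder(h=4.1, r=10.8) → bbox [-16.3,-5,-1.5] .. [5.3,16.6,2.6]
B = cube([8.4, 8.3, 8.2]) → bbox [0,0,0] .. [8.4,8.3,8.2]
lo = A.lo+B.lo = [-16.3+0, -5+0, -1.5+0] = [-16.300,-5.000,-1.500]
hi = A.hi+B.hi = [5.3+8.4, 16.6+8.3, 2.6+8.2] = [13.700,24.900,10.800]
diag = √(30²+29.9²+12.3²) = √1945.3 = 44.106


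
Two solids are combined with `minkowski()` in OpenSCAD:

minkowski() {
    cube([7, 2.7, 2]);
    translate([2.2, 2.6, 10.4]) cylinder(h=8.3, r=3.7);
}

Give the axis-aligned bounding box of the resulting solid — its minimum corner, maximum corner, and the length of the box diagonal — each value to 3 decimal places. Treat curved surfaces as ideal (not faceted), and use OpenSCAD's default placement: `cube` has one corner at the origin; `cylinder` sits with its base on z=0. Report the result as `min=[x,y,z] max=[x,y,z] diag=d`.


A = translate([2.2, 2.6, 10.4]) cylinder(h=8.3, r=3.7) → bbox [-1.5,-1.1,10.4] .. [5.9,6.3,18.7]
B = cube([7, 2.7, 2]) → bbox [0,0,0] .. [7,2.7,2]
lo = A.lo+B.lo = [-1.5+0, -1.1+0, 10.4+0] = [-1.500,-1.100,10.400]
hi = A.hi+B.hi = [5.9+7, 6.3+2.7, 18.7+2] = [12.900,9.000,20.700]
diag = √(14.4²+10.1²+10.3²) = √415.46 = 20.383

min=[-1.500,-1.100,10.400] max=[12.900,9.000,20.700] diag=20.383


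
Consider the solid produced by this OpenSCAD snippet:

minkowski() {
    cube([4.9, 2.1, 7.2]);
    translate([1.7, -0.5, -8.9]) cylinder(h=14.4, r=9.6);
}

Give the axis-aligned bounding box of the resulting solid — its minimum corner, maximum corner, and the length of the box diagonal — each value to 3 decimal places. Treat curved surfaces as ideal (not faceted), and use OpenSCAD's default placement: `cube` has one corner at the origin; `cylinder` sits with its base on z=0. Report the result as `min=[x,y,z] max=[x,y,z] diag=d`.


A = translate([1.7, -0.5, -8.9]) cylinder(h=14.4, r=9.6) → bbox [-7.9,-10.1,-8.9] .. [11.3,9.1,5.5]
B = cube([4.9, 2.1, 7.2]) → bbox [0,0,0] .. [4.9,2.1,7.2]
lo = A.lo+B.lo = [-7.9+0, -10.1+0, -8.9+0] = [-7.900,-10.100,-8.900]
hi = A.hi+B.hi = [11.3+4.9, 9.1+2.1, 5.5+7.2] = [16.200,11.200,12.700]
diag = √(24.1²+21.3²+21.6²) = √1501.06 = 38.744

min=[-7.900,-10.100,-8.900] max=[16.200,11.200,12.700] diag=38.744


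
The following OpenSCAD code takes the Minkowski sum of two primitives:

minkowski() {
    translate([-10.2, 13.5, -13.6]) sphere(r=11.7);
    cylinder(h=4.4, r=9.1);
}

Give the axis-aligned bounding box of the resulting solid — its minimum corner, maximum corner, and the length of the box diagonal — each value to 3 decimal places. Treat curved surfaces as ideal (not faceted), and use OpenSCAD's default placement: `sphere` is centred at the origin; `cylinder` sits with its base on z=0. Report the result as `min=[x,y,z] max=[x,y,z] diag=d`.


A = translate([-10.2, 13.5, -13.6]) sphere(r=11.7) → bbox [-21.9,1.8,-25.3] .. [1.5,25.2,-1.9]
B = cylinder(h=4.4, r=9.1) → bbox [-9.1,-9.1,0] .. [9.1,9.1,4.4]
lo = A.lo+B.lo = [-21.9-9.1, 1.8-9.1, -25.3+0] = [-31.000,-7.300,-25.300]
hi = A.hi+B.hi = [1.5+9.1, 25.2+9.1, -1.9+4.4] = [10.600,34.300,2.500]
diag = √(41.6²+41.6²+27.8²) = √4233.96 = 65.069

min=[-31.000,-7.300,-25.300] max=[10.600,34.300,2.500] diag=65.069


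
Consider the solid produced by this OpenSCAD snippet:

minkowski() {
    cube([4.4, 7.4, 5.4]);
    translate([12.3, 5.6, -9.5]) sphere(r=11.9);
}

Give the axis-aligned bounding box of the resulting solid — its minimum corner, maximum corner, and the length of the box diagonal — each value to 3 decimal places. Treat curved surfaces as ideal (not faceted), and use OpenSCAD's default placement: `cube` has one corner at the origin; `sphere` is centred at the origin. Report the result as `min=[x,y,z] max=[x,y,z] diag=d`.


A = translate([12.3, 5.6, -9.5]) sphere(r=11.9) → bbox [0.4,-6.3,-21.4] .. [24.2,17.5,2.4]
B = cube([4.4, 7.4, 5.4]) → bbox [0,0,0] .. [4.4,7.4,5.4]
lo = A.lo+B.lo = [0.4+0, -6.3+0, -21.4+0] = [0.400,-6.300,-21.400]
hi = A.hi+B.hi = [24.2+4.4, 17.5+7.4, 2.4+5.4] = [28.600,24.900,7.800]
diag = √(28.2²+31.2²+29.2²) = √2621.32 = 51.199

min=[0.400,-6.300,-21.400] max=[28.600,24.900,7.800] diag=51.199


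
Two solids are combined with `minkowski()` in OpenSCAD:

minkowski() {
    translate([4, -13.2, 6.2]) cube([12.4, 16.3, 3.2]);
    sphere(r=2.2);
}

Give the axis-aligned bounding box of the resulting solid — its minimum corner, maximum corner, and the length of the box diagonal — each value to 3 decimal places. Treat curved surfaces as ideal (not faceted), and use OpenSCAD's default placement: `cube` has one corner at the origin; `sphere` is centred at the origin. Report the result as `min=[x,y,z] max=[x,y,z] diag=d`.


A = translate([4, -13.2, 6.2]) cube([12.4, 16.3, 3.2]) → bbox [4,-13.2,6.2] .. [16.4,3.1,9.4]
B = sphere(r=2.2) → bbox [-2.2,-2.2,-2.2] .. [2.2,2.2,2.2]
lo = A.lo+B.lo = [4-2.2, -13.2-2.2, 6.2-2.2] = [1.800,-15.400,4.000]
hi = A.hi+B.hi = [16.4+2.2, 3.1+2.2, 9.4+2.2] = [18.600,5.300,11.600]
diag = √(16.8²+20.7²+7.6²) = √768.49 = 27.722

min=[1.800,-15.400,4.000] max=[18.600,5.300,11.600] diag=27.722


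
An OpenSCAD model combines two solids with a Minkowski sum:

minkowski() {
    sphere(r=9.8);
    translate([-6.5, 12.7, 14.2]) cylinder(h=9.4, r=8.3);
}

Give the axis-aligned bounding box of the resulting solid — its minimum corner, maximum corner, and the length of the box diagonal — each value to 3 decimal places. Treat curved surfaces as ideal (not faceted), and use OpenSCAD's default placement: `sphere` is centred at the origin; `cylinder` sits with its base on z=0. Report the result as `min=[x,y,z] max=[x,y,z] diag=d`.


A = translate([-6.5, 12.7, 14.2]) cylinder(h=9.4, r=8.3) → bbox [-14.8,4.4,14.2] .. [1.8,21,23.6]
B = sphere(r=9.8) → bbox [-9.8,-9.8,-9.8] .. [9.8,9.8,9.8]
lo = A.lo+B.lo = [-14.8-9.8, 4.4-9.8, 14.2-9.8] = [-24.600,-5.400,4.400]
hi = A.hi+B.hi = [1.8+9.8, 21+9.8, 23.6+9.8] = [11.600,30.800,33.400]
diag = √(36.2²+36.2²+29²) = √3461.88 = 58.838

min=[-24.600,-5.400,4.400] max=[11.600,30.800,33.400] diag=58.838


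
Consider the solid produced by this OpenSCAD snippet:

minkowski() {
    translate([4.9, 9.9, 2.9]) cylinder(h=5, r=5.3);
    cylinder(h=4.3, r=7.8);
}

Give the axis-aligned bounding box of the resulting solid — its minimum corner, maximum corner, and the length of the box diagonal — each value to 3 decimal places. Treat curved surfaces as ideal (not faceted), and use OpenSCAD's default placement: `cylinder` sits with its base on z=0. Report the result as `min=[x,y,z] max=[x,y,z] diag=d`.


A = translate([4.9, 9.9, 2.9]) cylinder(h=5, r=5.3) → bbox [-0.4,4.6,2.9] .. [10.2,15.2,7.9]
B = cylinder(h=4.3, r=7.8) → bbox [-7.8,-7.8,0] .. [7.8,7.8,4.3]
lo = A.lo+B.lo = [-0.4-7.8, 4.6-7.8, 2.9+0] = [-8.200,-3.200,2.900]
hi = A.hi+B.hi = [10.2+7.8, 15.2+7.8, 7.9+4.3] = [18.000,23.000,12.200]
diag = √(26.2²+26.2²+9.3²) = √1459.37 = 38.202

min=[-8.200,-3.200,2.900] max=[18.000,23.000,12.200] diag=38.202


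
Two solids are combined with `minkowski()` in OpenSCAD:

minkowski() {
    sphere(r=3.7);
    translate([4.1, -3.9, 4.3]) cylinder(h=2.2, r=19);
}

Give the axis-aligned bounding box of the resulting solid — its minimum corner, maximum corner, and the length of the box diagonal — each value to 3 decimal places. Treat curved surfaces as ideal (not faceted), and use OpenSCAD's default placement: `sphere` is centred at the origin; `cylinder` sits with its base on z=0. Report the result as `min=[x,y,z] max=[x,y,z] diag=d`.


A = translate([4.1, -3.9, 4.3]) cylinder(h=2.2, r=19) → bbox [-14.9,-22.9,4.3] .. [23.1,15.1,6.5]
B = sphere(r=3.7) → bbox [-3.7,-3.7,-3.7] .. [3.7,3.7,3.7]
lo = A.lo+B.lo = [-14.9-3.7, -22.9-3.7, 4.3-3.7] = [-18.600,-26.600,0.600]
hi = A.hi+B.hi = [23.1+3.7, 15.1+3.7, 6.5+3.7] = [26.800,18.800,10.200]
diag = √(45.4²+45.4²+9.6²) = √4214.48 = 64.919

min=[-18.600,-26.600,0.600] max=[26.800,18.800,10.200] diag=64.919


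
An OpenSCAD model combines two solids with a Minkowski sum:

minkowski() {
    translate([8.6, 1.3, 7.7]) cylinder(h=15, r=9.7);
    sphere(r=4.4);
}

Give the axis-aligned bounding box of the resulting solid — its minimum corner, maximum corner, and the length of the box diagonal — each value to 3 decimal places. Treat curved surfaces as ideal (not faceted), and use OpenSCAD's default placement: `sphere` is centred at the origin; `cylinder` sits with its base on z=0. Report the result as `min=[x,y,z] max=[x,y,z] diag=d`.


A = translate([8.6, 1.3, 7.7]) cylinder(h=15, r=9.7) → bbox [-1.1,-8.4,7.7] .. [18.3,11,22.7]
B = sphere(r=4.4) → bbox [-4.4,-4.4,-4.4] .. [4.4,4.4,4.4]
lo = A.lo+B.lo = [-1.1-4.4, -8.4-4.4, 7.7-4.4] = [-5.500,-12.800,3.300]
hi = A.hi+B.hi = [18.3+4.4, 11+4.4, 22.7+4.4] = [22.700,15.400,27.100]
diag = √(28.2²+28.2²+23.8²) = √2156.92 = 46.443

min=[-5.500,-12.800,3.300] max=[22.700,15.400,27.100] diag=46.443


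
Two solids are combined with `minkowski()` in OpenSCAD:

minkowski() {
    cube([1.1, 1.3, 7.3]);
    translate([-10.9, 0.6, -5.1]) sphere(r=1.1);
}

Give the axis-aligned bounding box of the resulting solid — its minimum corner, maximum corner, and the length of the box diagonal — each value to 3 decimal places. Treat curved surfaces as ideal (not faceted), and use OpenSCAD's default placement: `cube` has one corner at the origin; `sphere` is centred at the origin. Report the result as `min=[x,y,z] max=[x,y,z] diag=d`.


min=[-12.000,-0.500,-6.200] max=[-8.700,3.000,3.300] diag=10.648

A = translate([-10.9, 0.6, -5.1]) sphere(r=1.1) → bbox [-12,-0.5,-6.2] .. [-9.8,1.7,-4]
B = cube([1.1, 1.3, 7.3]) → bbox [0,0,0] .. [1.1,1.3,7.3]
lo = A.lo+B.lo = [-12+0, -0.5+0, -6.2+0] = [-12.000,-0.500,-6.200]
hi = A.hi+B.hi = [-9.8+1.1, 1.7+1.3, -4+7.3] = [-8.700,3.000,3.300]
diag = √(3.3²+3.5²+9.5²) = √113.39 = 10.648


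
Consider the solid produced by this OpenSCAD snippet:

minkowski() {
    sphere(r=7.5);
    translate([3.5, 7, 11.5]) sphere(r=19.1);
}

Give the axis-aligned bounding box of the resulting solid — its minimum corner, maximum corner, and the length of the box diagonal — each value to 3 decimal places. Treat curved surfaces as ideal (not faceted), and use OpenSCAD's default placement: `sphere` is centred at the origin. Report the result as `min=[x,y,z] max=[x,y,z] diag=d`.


min=[-23.100,-19.600,-15.100] max=[30.100,33.600,38.100] diag=92.145

A = translate([3.5, 7, 11.5]) sphere(r=19.1) → bbox [-15.6,-12.1,-7.6] .. [22.6,26.1,30.6]
B = sphere(r=7.5) → bbox [-7.5,-7.5,-7.5] .. [7.5,7.5,7.5]
lo = A.lo+B.lo = [-15.6-7.5, -12.1-7.5, -7.6-7.5] = [-23.100,-19.600,-15.100]
hi = A.hi+B.hi = [22.6+7.5, 26.1+7.5, 30.6+7.5] = [30.100,33.600,38.100]
diag = √(53.2²+53.2²+53.2²) = √8490.72 = 92.145


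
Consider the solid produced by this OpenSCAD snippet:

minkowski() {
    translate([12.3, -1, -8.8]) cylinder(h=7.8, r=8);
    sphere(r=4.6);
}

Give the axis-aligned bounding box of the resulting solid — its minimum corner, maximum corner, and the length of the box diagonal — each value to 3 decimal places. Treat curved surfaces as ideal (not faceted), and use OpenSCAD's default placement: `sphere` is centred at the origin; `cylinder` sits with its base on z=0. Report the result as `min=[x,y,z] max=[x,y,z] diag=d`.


A = translate([12.3, -1, -8.8]) cylinder(h=7.8, r=8) → bbox [4.3,-9,-8.8] .. [20.3,7,-1]
B = sphere(r=4.6) → bbox [-4.6,-4.6,-4.6] .. [4.6,4.6,4.6]
lo = A.lo+B.lo = [4.3-4.6, -9-4.6, -8.8-4.6] = [-0.300,-13.600,-13.400]
hi = A.hi+B.hi = [20.3+4.6, 7+4.6, -1+4.6] = [24.900,11.600,3.600]
diag = √(25.2²+25.2²+17²) = √1559.08 = 39.485

min=[-0.300,-13.600,-13.400] max=[24.900,11.600,3.600] diag=39.485


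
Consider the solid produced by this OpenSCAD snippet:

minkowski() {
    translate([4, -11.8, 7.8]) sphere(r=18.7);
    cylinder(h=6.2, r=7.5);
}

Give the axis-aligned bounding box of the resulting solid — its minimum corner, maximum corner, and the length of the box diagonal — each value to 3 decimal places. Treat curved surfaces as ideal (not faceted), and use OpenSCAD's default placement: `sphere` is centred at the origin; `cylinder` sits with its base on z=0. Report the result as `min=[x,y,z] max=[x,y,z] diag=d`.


A = translate([4, -11.8, 7.8]) sphere(r=18.7) → bbox [-14.7,-30.5,-10.9] .. [22.7,6.9,26.5]
B = cylinder(h=6.2, r=7.5) → bbox [-7.5,-7.5,0] .. [7.5,7.5,6.2]
lo = A.lo+B.lo = [-14.7-7.5, -30.5-7.5, -10.9+0] = [-22.200,-38.000,-10.900]
hi = A.hi+B.hi = [22.7+7.5, 6.9+7.5, 26.5+6.2] = [30.200,14.400,32.700]
diag = √(52.4²+52.4²+43.6²) = √7392.48 = 85.980

min=[-22.200,-38.000,-10.900] max=[30.200,14.400,32.700] diag=85.980


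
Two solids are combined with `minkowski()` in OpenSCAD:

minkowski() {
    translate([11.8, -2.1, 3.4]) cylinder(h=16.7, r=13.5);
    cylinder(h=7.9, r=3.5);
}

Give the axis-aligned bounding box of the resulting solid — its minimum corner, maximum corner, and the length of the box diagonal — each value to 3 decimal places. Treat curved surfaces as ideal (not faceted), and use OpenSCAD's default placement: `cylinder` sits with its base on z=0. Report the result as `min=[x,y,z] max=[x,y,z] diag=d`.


min=[-5.200,-19.100,3.400] max=[28.800,14.900,28.000] diag=54.011

A = translate([11.8, -2.1, 3.4]) cylinder(h=16.7, r=13.5) → bbox [-1.7,-15.6,3.4] .. [25.3,11.4,20.1]
B = cylinder(h=7.9, r=3.5) → bbox [-3.5,-3.5,0] .. [3.5,3.5,7.9]
lo = A.lo+B.lo = [-1.7-3.5, -15.6-3.5, 3.4+0] = [-5.200,-19.100,3.400]
hi = A.hi+B.hi = [25.3+3.5, 11.4+3.5, 20.1+7.9] = [28.800,14.900,28.000]
diag = √(34²+34²+24.6²) = √2917.16 = 54.011


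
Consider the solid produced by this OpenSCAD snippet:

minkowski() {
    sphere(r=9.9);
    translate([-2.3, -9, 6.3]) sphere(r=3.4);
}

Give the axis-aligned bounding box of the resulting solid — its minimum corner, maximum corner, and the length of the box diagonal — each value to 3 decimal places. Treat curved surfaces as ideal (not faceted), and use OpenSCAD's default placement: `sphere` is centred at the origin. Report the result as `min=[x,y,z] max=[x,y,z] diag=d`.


min=[-15.600,-22.300,-7.000] max=[11.000,4.300,19.600] diag=46.073

A = translate([-2.3, -9, 6.3]) sphere(r=3.4) → bbox [-5.7,-12.4,2.9] .. [1.1,-5.6,9.7]
B = sphere(r=9.9) → bbox [-9.9,-9.9,-9.9] .. [9.9,9.9,9.9]
lo = A.lo+B.lo = [-5.7-9.9, -12.4-9.9, 2.9-9.9] = [-15.600,-22.300,-7.000]
hi = A.hi+B.hi = [1.1+9.9, -5.6+9.9, 9.7+9.9] = [11.000,4.300,19.600]
diag = √(26.6²+26.6²+26.6²) = √2122.68 = 46.073


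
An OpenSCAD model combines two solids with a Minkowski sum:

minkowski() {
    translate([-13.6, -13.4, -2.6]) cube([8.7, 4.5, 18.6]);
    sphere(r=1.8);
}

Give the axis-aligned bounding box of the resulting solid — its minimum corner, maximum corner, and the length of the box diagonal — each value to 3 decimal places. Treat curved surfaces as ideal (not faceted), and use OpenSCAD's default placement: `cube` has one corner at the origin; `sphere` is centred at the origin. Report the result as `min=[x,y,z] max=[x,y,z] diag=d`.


min=[-15.400,-15.200,-4.400] max=[-3.100,-7.100,17.800] diag=26.641

A = translate([-13.6, -13.4, -2.6]) cube([8.7, 4.5, 18.6]) → bbox [-13.6,-13.4,-2.6] .. [-4.9,-8.9,16]
B = sphere(r=1.8) → bbox [-1.8,-1.8,-1.8] .. [1.8,1.8,1.8]
lo = A.lo+B.lo = [-13.6-1.8, -13.4-1.8, -2.6-1.8] = [-15.400,-15.200,-4.400]
hi = A.hi+B.hi = [-4.9+1.8, -8.9+1.8, 16+1.8] = [-3.100,-7.100,17.800]
diag = √(12.3²+8.1²+22.2²) = √709.74 = 26.641


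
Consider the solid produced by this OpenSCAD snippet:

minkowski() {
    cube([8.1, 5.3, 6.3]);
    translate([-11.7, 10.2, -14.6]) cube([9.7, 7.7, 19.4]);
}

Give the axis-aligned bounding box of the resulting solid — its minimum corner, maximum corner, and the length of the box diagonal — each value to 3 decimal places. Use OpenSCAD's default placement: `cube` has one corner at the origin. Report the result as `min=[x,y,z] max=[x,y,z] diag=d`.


A = translate([-11.7, 10.2, -14.6]) cube([9.7, 7.7, 19.4]) → bbox [-11.7,10.2,-14.6] .. [-2,17.9,4.8]
B = cube([8.1, 5.3, 6.3]) → bbox [0,0,0] .. [8.1,5.3,6.3]
lo = A.lo+B.lo = [-11.7+0, 10.2+0, -14.6+0] = [-11.700,10.200,-14.600]
hi = A.hi+B.hi = [-2+8.1, 17.9+5.3, 4.8+6.3] = [6.100,23.200,11.100]
diag = √(17.8²+13²+25.7²) = √1146.33 = 33.857

min=[-11.700,10.200,-14.600] max=[6.100,23.200,11.100] diag=33.857


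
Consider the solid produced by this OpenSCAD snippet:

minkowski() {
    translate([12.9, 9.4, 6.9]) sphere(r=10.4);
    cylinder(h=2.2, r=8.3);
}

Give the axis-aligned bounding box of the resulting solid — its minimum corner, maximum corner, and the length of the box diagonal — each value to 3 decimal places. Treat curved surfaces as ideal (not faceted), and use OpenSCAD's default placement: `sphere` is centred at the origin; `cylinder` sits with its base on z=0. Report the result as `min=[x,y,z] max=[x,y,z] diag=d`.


min=[-5.800,-9.300,-3.500] max=[31.600,28.100,19.500] diag=57.676

A = translate([12.9, 9.4, 6.9]) sphere(r=10.4) → bbox [2.5,-1,-3.5] .. [23.3,19.8,17.3]
B = cylinder(h=2.2, r=8.3) → bbox [-8.3,-8.3,0] .. [8.3,8.3,2.2]
lo = A.lo+B.lo = [2.5-8.3, -1-8.3, -3.5+0] = [-5.800,-9.300,-3.500]
hi = A.hi+B.hi = [23.3+8.3, 19.8+8.3, 17.3+2.2] = [31.600,28.100,19.500]
diag = √(37.4²+37.4²+23²) = √3326.52 = 57.676


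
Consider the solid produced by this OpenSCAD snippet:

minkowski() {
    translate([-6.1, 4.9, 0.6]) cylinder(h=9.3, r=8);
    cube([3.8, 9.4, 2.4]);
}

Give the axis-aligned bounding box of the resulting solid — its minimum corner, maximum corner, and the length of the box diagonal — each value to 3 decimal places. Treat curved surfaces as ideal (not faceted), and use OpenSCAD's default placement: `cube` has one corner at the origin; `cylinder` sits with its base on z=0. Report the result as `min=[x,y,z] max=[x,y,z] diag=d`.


A = translate([-6.1, 4.9, 0.6]) cylinder(h=9.3, r=8) → bbox [-14.1,-3.1,0.6] .. [1.9,12.9,9.9]
B = cube([3.8, 9.4, 2.4]) → bbox [0,0,0] .. [3.8,9.4,2.4]
lo = A.lo+B.lo = [-14.1+0, -3.1+0, 0.6+0] = [-14.100,-3.100,0.600]
hi = A.hi+B.hi = [1.9+3.8, 12.9+9.4, 9.9+2.4] = [5.700,22.300,12.300]
diag = √(19.8²+25.4²+11.7²) = √1174.09 = 34.265

min=[-14.100,-3.100,0.600] max=[5.700,22.300,12.300] diag=34.265


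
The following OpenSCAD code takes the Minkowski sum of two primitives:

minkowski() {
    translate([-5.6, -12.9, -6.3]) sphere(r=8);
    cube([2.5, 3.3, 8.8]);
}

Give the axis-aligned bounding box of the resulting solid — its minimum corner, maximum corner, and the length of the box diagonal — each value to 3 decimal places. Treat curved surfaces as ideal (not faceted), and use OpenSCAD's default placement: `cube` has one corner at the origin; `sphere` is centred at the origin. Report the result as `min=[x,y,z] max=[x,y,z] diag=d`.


min=[-13.600,-20.900,-14.300] max=[4.900,-1.600,10.500] diag=36.466

A = translate([-5.6, -12.9, -6.3]) sphere(r=8) → bbox [-13.6,-20.9,-14.3] .. [2.4,-4.9,1.7]
B = cube([2.5, 3.3, 8.8]) → bbox [0,0,0] .. [2.5,3.3,8.8]
lo = A.lo+B.lo = [-13.6+0, -20.9+0, -14.3+0] = [-13.600,-20.900,-14.300]
hi = A.hi+B.hi = [2.4+2.5, -4.9+3.3, 1.7+8.8] = [4.900,-1.600,10.500]
diag = √(18.5²+19.3²+24.8²) = √1329.78 = 36.466


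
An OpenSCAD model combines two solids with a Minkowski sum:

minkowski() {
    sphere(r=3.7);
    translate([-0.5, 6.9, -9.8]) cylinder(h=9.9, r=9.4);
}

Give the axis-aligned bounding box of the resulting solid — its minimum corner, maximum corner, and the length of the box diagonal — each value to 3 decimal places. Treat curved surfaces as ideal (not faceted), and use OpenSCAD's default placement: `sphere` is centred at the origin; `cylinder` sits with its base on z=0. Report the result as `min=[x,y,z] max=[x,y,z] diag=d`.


min=[-13.600,-6.200,-13.500] max=[12.600,20.000,3.800] diag=40.892

A = translate([-0.5, 6.9, -9.8]) cylinder(h=9.9, r=9.4) → bbox [-9.9,-2.5,-9.8] .. [8.9,16.3,0.1]
B = sphere(r=3.7) → bbox [-3.7,-3.7,-3.7] .. [3.7,3.7,3.7]
lo = A.lo+B.lo = [-9.9-3.7, -2.5-3.7, -9.8-3.7] = [-13.600,-6.200,-13.500]
hi = A.hi+B.hi = [8.9+3.7, 16.3+3.7, 0.1+3.7] = [12.600,20.000,3.800]
diag = √(26.2²+26.2²+17.3²) = √1672.17 = 40.892


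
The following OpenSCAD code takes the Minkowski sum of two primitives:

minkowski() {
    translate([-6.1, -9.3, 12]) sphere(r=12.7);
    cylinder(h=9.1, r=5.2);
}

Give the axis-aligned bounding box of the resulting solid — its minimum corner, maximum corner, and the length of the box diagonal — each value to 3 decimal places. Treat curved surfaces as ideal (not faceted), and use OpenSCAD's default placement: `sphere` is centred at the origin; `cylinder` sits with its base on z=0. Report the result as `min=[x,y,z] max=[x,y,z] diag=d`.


A = translate([-6.1, -9.3, 12]) sphere(r=12.7) → bbox [-18.8,-22,-0.7] .. [6.6,3.4,24.7]
B = cylinder(h=9.1, r=5.2) → bbox [-5.2,-5.2,0] .. [5.2,5.2,9.1]
lo = A.lo+B.lo = [-18.8-5.2, -22-5.2, -0.7+0] = [-24.000,-27.200,-0.700]
hi = A.hi+B.hi = [6.6+5.2, 3.4+5.2, 24.7+9.1] = [11.800,8.600,33.800]
diag = √(35.8²+35.8²+34.5²) = √3753.53 = 61.266

min=[-24.000,-27.200,-0.700] max=[11.800,8.600,33.800] diag=61.266


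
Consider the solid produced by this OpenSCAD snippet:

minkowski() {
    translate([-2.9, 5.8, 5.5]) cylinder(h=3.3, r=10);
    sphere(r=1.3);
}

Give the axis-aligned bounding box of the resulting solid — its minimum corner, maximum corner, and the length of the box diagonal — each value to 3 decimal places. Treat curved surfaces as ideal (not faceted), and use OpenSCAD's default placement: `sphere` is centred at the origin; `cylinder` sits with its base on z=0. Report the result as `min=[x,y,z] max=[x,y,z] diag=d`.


min=[-14.200,-5.500,4.200] max=[8.400,17.100,10.100] diag=32.501

A = translate([-2.9, 5.8, 5.5]) cylinder(h=3.3, r=10) → bbox [-12.9,-4.2,5.5] .. [7.1,15.8,8.8]
B = sphere(r=1.3) → bbox [-1.3,-1.3,-1.3] .. [1.3,1.3,1.3]
lo = A.lo+B.lo = [-12.9-1.3, -4.2-1.3, 5.5-1.3] = [-14.200,-5.500,4.200]
hi = A.hi+B.hi = [7.1+1.3, 15.8+1.3, 8.8+1.3] = [8.400,17.100,10.100]
diag = √(22.6²+22.6²+5.9²) = √1056.33 = 32.501


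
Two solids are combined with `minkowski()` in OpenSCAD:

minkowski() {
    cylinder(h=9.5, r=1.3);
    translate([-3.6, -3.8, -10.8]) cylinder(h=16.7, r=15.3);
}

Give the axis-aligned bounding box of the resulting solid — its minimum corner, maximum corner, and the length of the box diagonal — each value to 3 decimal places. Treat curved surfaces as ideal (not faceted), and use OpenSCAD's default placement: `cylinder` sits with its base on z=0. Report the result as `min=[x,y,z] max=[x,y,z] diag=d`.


A = translate([-3.6, -3.8, -10.8]) cylinder(h=16.7, r=15.3) → bbox [-18.9,-19.1,-10.8] .. [11.7,11.5,5.9]
B = cylinder(h=9.5, r=1.3) → bbox [-1.3,-1.3,0] .. [1.3,1.3,9.5]
lo = A.lo+B.lo = [-18.9-1.3, -19.1-1.3, -10.8+0] = [-20.200,-20.400,-10.800]
hi = A.hi+B.hi = [11.7+1.3, 11.5+1.3, 5.9+9.5] = [13.000,12.800,15.400]
diag = √(33.2²+33.2²+26.2²) = √2890.92 = 53.767

min=[-20.200,-20.400,-10.800] max=[13.000,12.800,15.400] diag=53.767


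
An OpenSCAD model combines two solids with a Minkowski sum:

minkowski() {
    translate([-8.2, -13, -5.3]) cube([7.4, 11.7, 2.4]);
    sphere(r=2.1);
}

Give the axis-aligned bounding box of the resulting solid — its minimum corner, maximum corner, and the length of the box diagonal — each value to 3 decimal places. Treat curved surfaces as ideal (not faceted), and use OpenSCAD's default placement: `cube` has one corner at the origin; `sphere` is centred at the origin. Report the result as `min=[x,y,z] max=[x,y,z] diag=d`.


min=[-10.300,-15.100,-7.400] max=[1.300,0.800,-0.800] diag=20.759

A = translate([-8.2, -13, -5.3]) cube([7.4, 11.7, 2.4]) → bbox [-8.2,-13,-5.3] .. [-0.8,-1.3,-2.9]
B = sphere(r=2.1) → bbox [-2.1,-2.1,-2.1] .. [2.1,2.1,2.1]
lo = A.lo+B.lo = [-8.2-2.1, -13-2.1, -5.3-2.1] = [-10.300,-15.100,-7.400]
hi = A.hi+B.hi = [-0.8+2.1, -1.3+2.1, -2.9+2.1] = [1.300,0.800,-0.800]
diag = √(11.6²+15.9²+6.6²) = √430.93 = 20.759


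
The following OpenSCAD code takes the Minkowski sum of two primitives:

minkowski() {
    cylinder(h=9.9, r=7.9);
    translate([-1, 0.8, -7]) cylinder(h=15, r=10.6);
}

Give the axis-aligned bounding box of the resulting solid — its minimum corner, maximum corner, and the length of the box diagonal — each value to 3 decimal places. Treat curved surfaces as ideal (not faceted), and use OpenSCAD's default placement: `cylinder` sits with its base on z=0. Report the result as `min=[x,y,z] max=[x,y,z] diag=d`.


A = translate([-1, 0.8, -7]) cylinder(h=15, r=10.6) → bbox [-11.6,-9.8,-7] .. [9.6,11.4,8]
B = cylinder(h=9.9, r=7.9) → bbox [-7.9,-7.9,0] .. [7.9,7.9,9.9]
lo = A.lo+B.lo = [-11.6-7.9, -9.8-7.9, -7+0] = [-19.500,-17.700,-7.000]
hi = A.hi+B.hi = [9.6+7.9, 11.4+7.9, 8+9.9] = [17.500,19.300,17.900]
diag = √(37²+37²+24.9²) = √3358.01 = 57.948

min=[-19.500,-17.700,-7.000] max=[17.500,19.300,17.900] diag=57.948


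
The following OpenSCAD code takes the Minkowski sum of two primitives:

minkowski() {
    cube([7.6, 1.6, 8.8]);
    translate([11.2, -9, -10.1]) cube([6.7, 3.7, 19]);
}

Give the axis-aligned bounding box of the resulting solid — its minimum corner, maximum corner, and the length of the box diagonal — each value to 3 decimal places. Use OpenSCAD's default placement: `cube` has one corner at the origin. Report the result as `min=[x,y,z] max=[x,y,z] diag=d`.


min=[11.200,-9.000,-10.100] max=[25.500,-3.700,17.700] diag=31.708

A = translate([11.2, -9, -10.1]) cube([6.7, 3.7, 19]) → bbox [11.2,-9,-10.1] .. [17.9,-5.3,8.9]
B = cube([7.6, 1.6, 8.8]) → bbox [0,0,0] .. [7.6,1.6,8.8]
lo = A.lo+B.lo = [11.2+0, -9+0, -10.1+0] = [11.200,-9.000,-10.100]
hi = A.hi+B.hi = [17.9+7.6, -5.3+1.6, 8.9+8.8] = [25.500,-3.700,17.700]
diag = √(14.3²+5.3²+27.8²) = √1005.42 = 31.708


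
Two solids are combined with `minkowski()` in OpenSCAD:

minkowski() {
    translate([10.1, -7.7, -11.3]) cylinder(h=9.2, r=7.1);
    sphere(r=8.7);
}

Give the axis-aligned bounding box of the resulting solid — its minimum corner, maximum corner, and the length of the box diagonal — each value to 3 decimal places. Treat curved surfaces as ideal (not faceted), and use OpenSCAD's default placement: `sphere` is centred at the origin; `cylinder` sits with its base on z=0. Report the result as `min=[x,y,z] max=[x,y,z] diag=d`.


A = translate([10.1, -7.7, -11.3]) cylinder(h=9.2, r=7.1) → bbox [3,-14.8,-11.3] .. [17.2,-0.6,-2.1]
B = sphere(r=8.7) → bbox [-8.7,-8.7,-8.7] .. [8.7,8.7,8.7]
lo = A.lo+B.lo = [3-8.7, -14.8-8.7, -11.3-8.7] = [-5.700,-23.500,-20.000]
hi = A.hi+B.hi = [17.2+8.7, -0.6+8.7, -2.1+8.7] = [25.900,8.100,6.600]
diag = √(31.6²+31.6²+26.6²) = √2704.68 = 52.007

min=[-5.700,-23.500,-20.000] max=[25.900,8.100,6.600] diag=52.007


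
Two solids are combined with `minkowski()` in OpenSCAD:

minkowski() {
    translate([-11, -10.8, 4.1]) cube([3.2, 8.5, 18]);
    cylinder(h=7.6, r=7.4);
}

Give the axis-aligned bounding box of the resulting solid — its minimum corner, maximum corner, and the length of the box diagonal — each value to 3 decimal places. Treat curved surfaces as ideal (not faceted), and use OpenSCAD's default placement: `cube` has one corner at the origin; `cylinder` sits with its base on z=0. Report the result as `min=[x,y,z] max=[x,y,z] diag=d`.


min=[-18.400,-18.200,4.100] max=[-0.400,5.100,29.700] diag=39.016

A = translate([-11, -10.8, 4.1]) cube([3.2, 8.5, 18]) → bbox [-11,-10.8,4.1] .. [-7.8,-2.3,22.1]
B = cylinder(h=7.6, r=7.4) → bbox [-7.4,-7.4,0] .. [7.4,7.4,7.6]
lo = A.lo+B.lo = [-11-7.4, -10.8-7.4, 4.1+0] = [-18.400,-18.200,4.100]
hi = A.hi+B.hi = [-7.8+7.4, -2.3+7.4, 22.1+7.6] = [-0.400,5.100,29.700]
diag = √(18²+23.3²+25.6²) = √1522.25 = 39.016


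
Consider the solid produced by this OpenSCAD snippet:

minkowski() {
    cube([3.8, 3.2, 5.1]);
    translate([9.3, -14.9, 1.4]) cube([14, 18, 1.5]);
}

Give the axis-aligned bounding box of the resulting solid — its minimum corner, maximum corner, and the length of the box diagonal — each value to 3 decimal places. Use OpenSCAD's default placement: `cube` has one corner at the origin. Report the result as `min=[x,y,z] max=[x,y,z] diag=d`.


min=[9.300,-14.900,1.400] max=[27.100,6.300,8.000] diag=28.458

A = translate([9.3, -14.9, 1.4]) cube([14, 18, 1.5]) → bbox [9.3,-14.9,1.4] .. [23.3,3.1,2.9]
B = cube([3.8, 3.2, 5.1]) → bbox [0,0,0] .. [3.8,3.2,5.1]
lo = A.lo+B.lo = [9.3+0, -14.9+0, 1.4+0] = [9.300,-14.900,1.400]
hi = A.hi+B.hi = [23.3+3.8, 3.1+3.2, 2.9+5.1] = [27.100,6.300,8.000]
diag = √(17.8²+21.2²+6.6²) = √809.84 = 28.458


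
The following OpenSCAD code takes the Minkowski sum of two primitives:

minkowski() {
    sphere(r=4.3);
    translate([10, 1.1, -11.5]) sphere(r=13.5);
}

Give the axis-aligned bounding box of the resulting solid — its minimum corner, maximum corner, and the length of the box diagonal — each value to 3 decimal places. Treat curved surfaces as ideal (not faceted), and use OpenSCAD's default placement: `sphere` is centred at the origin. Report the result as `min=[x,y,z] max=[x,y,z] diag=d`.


min=[-7.800,-16.700,-29.300] max=[27.800,18.900,6.300] diag=61.661

A = translate([10, 1.1, -11.5]) sphere(r=13.5) → bbox [-3.5,-12.4,-25] .. [23.5,14.6,2]
B = sphere(r=4.3) → bbox [-4.3,-4.3,-4.3] .. [4.3,4.3,4.3]
lo = A.lo+B.lo = [-3.5-4.3, -12.4-4.3, -25-4.3] = [-7.800,-16.700,-29.300]
hi = A.hi+B.hi = [23.5+4.3, 14.6+4.3, 2+4.3] = [27.800,18.900,6.300]
diag = √(35.6²+35.6²+35.6²) = √3802.08 = 61.661


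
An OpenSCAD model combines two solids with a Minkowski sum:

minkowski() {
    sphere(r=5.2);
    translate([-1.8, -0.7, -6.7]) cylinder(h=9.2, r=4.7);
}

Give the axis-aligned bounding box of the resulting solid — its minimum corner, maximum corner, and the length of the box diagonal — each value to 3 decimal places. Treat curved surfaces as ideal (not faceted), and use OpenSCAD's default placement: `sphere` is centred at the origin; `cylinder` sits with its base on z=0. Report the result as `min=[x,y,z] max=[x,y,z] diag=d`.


min=[-11.700,-10.600,-11.900] max=[8.100,9.200,7.700] diag=34.180

A = translate([-1.8, -0.7, -6.7]) cylinder(h=9.2, r=4.7) → bbox [-6.5,-5.4,-6.7] .. [2.9,4,2.5]
B = sphere(r=5.2) → bbox [-5.2,-5.2,-5.2] .. [5.2,5.2,5.2]
lo = A.lo+B.lo = [-6.5-5.2, -5.4-5.2, -6.7-5.2] = [-11.700,-10.600,-11.900]
hi = A.hi+B.hi = [2.9+5.2, 4+5.2, 2.5+5.2] = [8.100,9.200,7.700]
diag = √(19.8²+19.8²+19.6²) = √1168.24 = 34.180


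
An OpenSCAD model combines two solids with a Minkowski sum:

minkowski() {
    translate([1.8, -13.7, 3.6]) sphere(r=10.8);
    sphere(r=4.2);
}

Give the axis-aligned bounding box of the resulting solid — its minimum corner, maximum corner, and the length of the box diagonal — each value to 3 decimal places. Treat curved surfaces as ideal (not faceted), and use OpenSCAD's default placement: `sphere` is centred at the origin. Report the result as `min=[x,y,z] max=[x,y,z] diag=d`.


min=[-13.200,-28.700,-11.400] max=[16.800,1.300,18.600] diag=51.962

A = translate([1.8, -13.7, 3.6]) sphere(r=10.8) → bbox [-9,-24.5,-7.2] .. [12.6,-2.9,14.4]
B = sphere(r=4.2) → bbox [-4.2,-4.2,-4.2] .. [4.2,4.2,4.2]
lo = A.lo+B.lo = [-9-4.2, -24.5-4.2, -7.2-4.2] = [-13.200,-28.700,-11.400]
hi = A.hi+B.hi = [12.6+4.2, -2.9+4.2, 14.4+4.2] = [16.800,1.300,18.600]
diag = √(30²+30²+30²) = √2700 = 51.962


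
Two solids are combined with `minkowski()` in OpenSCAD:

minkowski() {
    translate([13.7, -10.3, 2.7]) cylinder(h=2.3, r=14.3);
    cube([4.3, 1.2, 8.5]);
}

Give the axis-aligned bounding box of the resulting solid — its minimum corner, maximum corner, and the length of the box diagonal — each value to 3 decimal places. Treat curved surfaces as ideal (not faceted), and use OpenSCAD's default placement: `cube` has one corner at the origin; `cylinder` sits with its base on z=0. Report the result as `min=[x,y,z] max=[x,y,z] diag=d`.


A = translate([13.7, -10.3, 2.7]) cylinder(h=2.3, r=14.3) → bbox [-0.6,-24.6,2.7] .. [28,4,5]
B = cube([4.3, 1.2, 8.5]) → bbox [0,0,0] .. [4.3,1.2,8.5]
lo = A.lo+B.lo = [-0.6+0, -24.6+0, 2.7+0] = [-0.600,-24.600,2.700]
hi = A.hi+B.hi = [28+4.3, 4+1.2, 5+8.5] = [32.300,5.200,13.500]
diag = √(32.9²+29.8²+10.8²) = √2087.09 = 45.685

min=[-0.600,-24.600,2.700] max=[32.300,5.200,13.500] diag=45.685


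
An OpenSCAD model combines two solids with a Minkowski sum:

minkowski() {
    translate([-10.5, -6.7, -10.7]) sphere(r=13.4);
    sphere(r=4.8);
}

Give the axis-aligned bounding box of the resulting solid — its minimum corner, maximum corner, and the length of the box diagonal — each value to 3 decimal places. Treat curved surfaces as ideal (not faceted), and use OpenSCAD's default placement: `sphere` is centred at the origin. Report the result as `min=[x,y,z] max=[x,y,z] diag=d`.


min=[-28.700,-24.900,-28.900] max=[7.700,11.500,7.500] diag=63.047

A = translate([-10.5, -6.7, -10.7]) sphere(r=13.4) → bbox [-23.9,-20.1,-24.1] .. [2.9,6.7,2.7]
B = sphere(r=4.8) → bbox [-4.8,-4.8,-4.8] .. [4.8,4.8,4.8]
lo = A.lo+B.lo = [-23.9-4.8, -20.1-4.8, -24.1-4.8] = [-28.700,-24.900,-28.900]
hi = A.hi+B.hi = [2.9+4.8, 6.7+4.8, 2.7+4.8] = [7.700,11.500,7.500]
diag = √(36.4²+36.4²+36.4²) = √3974.88 = 63.047


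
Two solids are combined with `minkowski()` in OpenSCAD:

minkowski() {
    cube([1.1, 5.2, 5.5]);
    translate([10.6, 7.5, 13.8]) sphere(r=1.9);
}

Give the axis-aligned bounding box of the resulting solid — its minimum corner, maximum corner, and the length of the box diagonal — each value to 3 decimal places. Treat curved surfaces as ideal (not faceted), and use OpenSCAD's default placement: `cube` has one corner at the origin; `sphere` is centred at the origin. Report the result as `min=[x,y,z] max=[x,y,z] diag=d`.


A = translate([10.6, 7.5, 13.8]) sphere(r=1.9) → bbox [8.7,5.6,11.9] .. [12.5,9.4,15.7]
B = cube([1.1, 5.2, 5.5]) → bbox [0,0,0] .. [1.1,5.2,5.5]
lo = A.lo+B.lo = [8.7+0, 5.6+0, 11.9+0] = [8.700,5.600,11.900]
hi = A.hi+B.hi = [12.5+1.1, 9.4+5.2, 15.7+5.5] = [13.600,14.600,21.200]
diag = √(4.9²+9²+9.3²) = √191.5 = 13.838

min=[8.700,5.600,11.900] max=[13.600,14.600,21.200] diag=13.838


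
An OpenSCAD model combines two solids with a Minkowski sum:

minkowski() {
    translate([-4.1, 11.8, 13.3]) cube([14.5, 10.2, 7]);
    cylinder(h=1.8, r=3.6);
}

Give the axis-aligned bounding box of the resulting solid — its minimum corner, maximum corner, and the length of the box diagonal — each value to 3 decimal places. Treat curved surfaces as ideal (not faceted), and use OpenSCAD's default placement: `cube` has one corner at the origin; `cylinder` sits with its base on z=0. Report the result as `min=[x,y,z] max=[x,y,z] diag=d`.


min=[-7.700,8.200,13.300] max=[14.000,25.600,22.100] diag=29.173

A = translate([-4.1, 11.8, 13.3]) cube([14.5, 10.2, 7]) → bbox [-4.1,11.8,13.3] .. [10.4,22,20.3]
B = cylinder(h=1.8, r=3.6) → bbox [-3.6,-3.6,0] .. [3.6,3.6,1.8]
lo = A.lo+B.lo = [-4.1-3.6, 11.8-3.6, 13.3+0] = [-7.700,8.200,13.300]
hi = A.hi+B.hi = [10.4+3.6, 22+3.6, 20.3+1.8] = [14.000,25.600,22.100]
diag = √(21.7²+17.4²+8.8²) = √851.09 = 29.173
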